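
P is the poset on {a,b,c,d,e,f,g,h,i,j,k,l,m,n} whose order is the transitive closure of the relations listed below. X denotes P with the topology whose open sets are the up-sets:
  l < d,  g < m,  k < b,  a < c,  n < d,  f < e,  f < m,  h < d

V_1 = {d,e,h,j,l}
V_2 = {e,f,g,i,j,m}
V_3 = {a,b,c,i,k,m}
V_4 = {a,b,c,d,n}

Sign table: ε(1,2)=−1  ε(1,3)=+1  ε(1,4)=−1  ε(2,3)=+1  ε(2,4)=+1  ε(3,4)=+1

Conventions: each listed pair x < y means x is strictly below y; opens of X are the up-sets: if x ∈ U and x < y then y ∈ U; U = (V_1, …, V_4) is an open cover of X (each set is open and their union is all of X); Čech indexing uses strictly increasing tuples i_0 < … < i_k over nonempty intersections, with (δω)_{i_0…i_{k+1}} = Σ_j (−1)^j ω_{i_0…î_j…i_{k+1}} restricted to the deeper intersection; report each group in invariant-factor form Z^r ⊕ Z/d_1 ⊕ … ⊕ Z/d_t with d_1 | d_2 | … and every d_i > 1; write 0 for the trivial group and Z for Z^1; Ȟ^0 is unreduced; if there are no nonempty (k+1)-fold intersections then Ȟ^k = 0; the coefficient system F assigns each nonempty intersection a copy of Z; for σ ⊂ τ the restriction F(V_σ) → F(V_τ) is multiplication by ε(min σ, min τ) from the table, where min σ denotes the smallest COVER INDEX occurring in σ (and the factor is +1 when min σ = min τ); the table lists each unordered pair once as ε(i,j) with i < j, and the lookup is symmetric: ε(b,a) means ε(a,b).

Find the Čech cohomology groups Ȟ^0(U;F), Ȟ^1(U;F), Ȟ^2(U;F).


Ȟ^0(U;F) ≅ Z, Ȟ^1(U;F) ≅ Z, Ȟ^2(U;F) ≅ 0

nerve of the cover:
  V12={e,j} V14={d} V23={i,m} V34={a,b,c}
C dims 4,4; δ0: rk 3, SNF 1^3
Ȟ^0 = (4 − 3) − 0 = 1, so Ȟ^0 ≅ Z
Ȟ^1 = (4 − 0) − 3 = 1, so Ȟ^1 ≅ Z
Ȟ^2 = (0 − 0) − 0 = 0, so Ȟ^2 ≅ 0


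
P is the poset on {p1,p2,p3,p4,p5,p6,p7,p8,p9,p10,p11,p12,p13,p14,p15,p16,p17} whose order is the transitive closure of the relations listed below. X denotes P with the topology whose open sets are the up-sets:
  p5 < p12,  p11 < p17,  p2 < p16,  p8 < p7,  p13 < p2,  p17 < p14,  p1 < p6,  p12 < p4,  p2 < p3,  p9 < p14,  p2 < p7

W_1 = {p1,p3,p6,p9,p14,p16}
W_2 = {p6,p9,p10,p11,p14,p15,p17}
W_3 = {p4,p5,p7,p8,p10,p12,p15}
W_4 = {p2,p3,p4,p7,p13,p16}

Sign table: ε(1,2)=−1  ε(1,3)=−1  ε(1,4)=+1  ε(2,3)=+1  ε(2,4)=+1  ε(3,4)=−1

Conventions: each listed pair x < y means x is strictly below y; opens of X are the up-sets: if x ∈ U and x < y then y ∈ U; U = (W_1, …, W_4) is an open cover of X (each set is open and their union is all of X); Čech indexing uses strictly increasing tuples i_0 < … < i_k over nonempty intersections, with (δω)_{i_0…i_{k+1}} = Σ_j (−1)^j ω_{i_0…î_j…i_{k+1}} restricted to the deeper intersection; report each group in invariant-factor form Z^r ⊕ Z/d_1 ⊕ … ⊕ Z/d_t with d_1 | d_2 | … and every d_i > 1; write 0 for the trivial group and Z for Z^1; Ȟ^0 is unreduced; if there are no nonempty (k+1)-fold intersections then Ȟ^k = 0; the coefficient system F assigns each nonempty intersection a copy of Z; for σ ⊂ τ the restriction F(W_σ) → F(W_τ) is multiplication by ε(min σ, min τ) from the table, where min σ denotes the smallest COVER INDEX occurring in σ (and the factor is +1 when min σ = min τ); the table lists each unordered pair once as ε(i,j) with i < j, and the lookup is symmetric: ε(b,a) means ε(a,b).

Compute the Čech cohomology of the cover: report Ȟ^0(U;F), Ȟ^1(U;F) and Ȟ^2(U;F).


intersection data:
  W12={p6,p9,p14} W14={p3,p16} W23={p10,p15} W34={p4,p7}
C dims 4,4; δ0: rk 3, SNF 1^3
Ȟ^0 = (4 − 3) − 0 = 1, so Ȟ^0 ≅ Z
Ȟ^1 = (4 − 0) − 3 = 1, so Ȟ^1 ≅ Z
Ȟ^2 = (0 − 0) − 0 = 0, so Ȟ^2 ≅ 0

Ȟ^0(U;F) ≅ Z, Ȟ^1(U;F) ≅ Z, Ȟ^2(U;F) ≅ 0


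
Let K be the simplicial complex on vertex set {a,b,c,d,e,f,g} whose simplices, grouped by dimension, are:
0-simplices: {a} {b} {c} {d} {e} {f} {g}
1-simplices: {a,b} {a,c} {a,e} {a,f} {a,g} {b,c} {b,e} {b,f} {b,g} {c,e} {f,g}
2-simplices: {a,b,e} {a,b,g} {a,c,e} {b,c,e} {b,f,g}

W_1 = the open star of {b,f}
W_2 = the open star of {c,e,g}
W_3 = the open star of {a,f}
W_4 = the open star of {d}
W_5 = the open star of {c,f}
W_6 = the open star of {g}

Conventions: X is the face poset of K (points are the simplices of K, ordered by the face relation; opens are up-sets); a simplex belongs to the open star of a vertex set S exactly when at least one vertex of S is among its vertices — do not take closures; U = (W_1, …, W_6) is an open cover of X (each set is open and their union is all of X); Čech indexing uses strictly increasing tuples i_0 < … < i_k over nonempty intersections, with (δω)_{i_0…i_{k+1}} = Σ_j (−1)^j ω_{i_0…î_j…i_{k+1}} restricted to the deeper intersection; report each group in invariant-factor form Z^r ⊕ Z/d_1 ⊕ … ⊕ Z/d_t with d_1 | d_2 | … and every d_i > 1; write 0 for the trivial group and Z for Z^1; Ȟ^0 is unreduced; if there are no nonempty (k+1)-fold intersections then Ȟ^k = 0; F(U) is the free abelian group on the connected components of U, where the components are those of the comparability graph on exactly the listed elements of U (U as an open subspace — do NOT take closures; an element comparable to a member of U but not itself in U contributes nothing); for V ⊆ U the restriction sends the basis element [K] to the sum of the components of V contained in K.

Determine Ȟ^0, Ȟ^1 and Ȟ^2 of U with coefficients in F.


nonempty intersections:
  W1={{b},{f},{a,b},{a,f},{b,c},{b,e},{b,f},{b,g},{f,g},{a,b,e},{a,b,g},{b,c,e},{b,f,g}} W2={{c},{e},{g},{a,c},{a,e},{a,g},{b,c},{b,e},{b,g},{c,e},{f,g},{a,b,e},{a,b,g},{a,c,e},{b,c,e},{b,f,g}} W3={{a},{f},{a,b},{a,c},{a,e},{a,f},{a,g},{b,f},{f,g},{a,b,e},{a,b,g},{a,c,e},{b,f,g}} W4={{d}} W5={{c},{f},{a,c},{a,f},{b,c},{b,f},{c,e},{f,g},{a,c,e},{b,c,e},{b,f,g}} W6={{g},{a,g},{b,g},{f,g},{a,b,g},{b,f,g}}
  W12={{b,c},{b,e},{b,g},{f,g},{a,b,e},{a,b,g},{b,c,e},{b,f,g}} W13={{f},{a,b},{a,f},{b,f},{f,g},{a,b,e},{a,b,g},{b,f,g}} W15={{f},{a,f},{b,c},{b,f},{f,g},{b,c,e},{b,f,g}} W16={{b,g},{f,g},{a,b,g},{b,f,g}} W23={{a,c},{a,e},{a,g},{f,g},{a,b,e},{a,b,g},{a,c,e},{b,f,g}} W25={{c},{a,c},{b,c},{c,e},{f,g},{a,c,e},{b,c,e},{b,f,g}} W26={{g},{a,g},{b,g},{f,g},{a,b,g},{b,f,g}} W35={{f},{a,c},{a,f},{b,f},{f,g},{a,c,e},{b,f,g}} W36={{a,g},{f,g},{a,b,g},{b,f,g}} W56={{f,g},{b,f,g}}
  W123={{f,g},{a,b,e},{a,b,g},{b,f,g}} W125={{b,c},{f,g},{b,c,e},{b,f,g}} W126={{b,g},{f,g},{a,b,g},{b,f,g}} W135={{f},{a,f},{b,f},{f,g},{b,f,g}} W136={{f,g},{a,b,g},{b,f,g}} W156={{f,g},{b,f,g}} W235={{a,c},{f,g},{a,c,e},{b,f,g}} W236={{a,g},{f,g},{a,b,g},{b,f,g}} W256={{f,g},{b,f,g}} W356={{f,g},{b,f,g}}
  W1235={{f,g},{b,f,g}} W1236={{f,g},{a,b,g},{b,f,g}} W1256={{f,g},{b,f,g}} W1356={{f,g},{b,f,g}} W2356={{f,g},{b,f,g}}
  W12356={{f,g},{b,f,g}}
components per intersection:
  W1: {{b},{f},{a,b},{a,f},{b,c},{b,e},{b,f},{b,g},{f,g},{a,b,e},{a,b,g},{b,c,e},{b,f,g}}
  W2: {{c},{e},{a,c},{a,e},{b,c},{b,e},{c,e},{a,b,e},{a,c,e},{b,c,e}} {{g},{a,g},{b,g},{f,g},{a,b,g},{b,f,g}}
  W3: {{a},{f},{a,b},{a,c},{a,e},{a,f},{a,g},{b,f},{f,g},{a,b,e},{a,b,g},{a,c,e},{b,f,g}}
  W4: {{d}}
  W5: {{c},{a,c},{b,c},{c,e},{a,c,e},{b,c,e}} {{f},{a,f},{b,f},{f,g},{b,f,g}}
  W6: {{g},{a,g},{b,g},{f,g},{a,b,g},{b,f,g}}
  W12: {{b,c},{b,e},{a,b,e},{b,c,e}} {{b,g},{f,g},{a,b,g},{b,f,g}}
  W13: {{f},{a,f},{b,f},{f,g},{b,f,g}} {{a,b},{a,b,e},{a,b,g}}
  W15: {{f},{a,f},{b,f},{f,g},{b,f,g}} {{b,c},{b,c,e}}
  W16: {{b,g},{f,g},{a,b,g},{b,f,g}}
  W23: {{a,c},{a,e},{a,b,e},{a,c,e}} {{a,g},{a,b,g}} {{f,g},{b,f,g}}
  W25: {{c},{a,c},{b,c},{c,e},{a,c,e},{b,c,e}} {{f,g},{b,f,g}}
  W26: {{g},{a,g},{b,g},{f,g},{a,b,g},{b,f,g}}
  W35: {{f},{a,f},{b,f},{f,g},{b,f,g}} {{a,c},{a,c,e}}
  W36: {{a,g},{a,b,g}} {{f,g},{b,f,g}}
  W56: {{f,g},{b,f,g}}
  W123: {{f,g},{b,f,g}} {{a,b,e}} {{a,b,g}}
  W125: {{b,c},{b,c,e}} {{f,g},{b,f,g}}
  W126: {{b,g},{f,g},{a,b,g},{b,f,g}}
  W135: {{f},{a,f},{b,f},{f,g},{b,f,g}}
  W136: {{f,g},{b,f,g}} {{a,b,g}}
  W156: {{f,g},{b,f,g}}
  W235: {{a,c},{a,c,e}} {{f,g},{b,f,g}}
  W236: {{a,g},{a,b,g}} {{f,g},{b,f,g}}
  W256: {{f,g},{b,f,g}}
  W356: {{f,g},{b,f,g}}
  W1235: {{f,g},{b,f,g}}
  W1236: {{f,g},{b,f,g}} {{a,b,g}}
  W1256: {{f,g},{b,f,g}}
  W1356: {{f,g},{b,f,g}}
  W2356: {{f,g},{b,f,g}}
  W12356: {{f,g},{b,f,g}}
C dims 8,18,16,6; δ0: rk 6, SNF 1^6; δ1: rk 11, SNF 1^11; δ2: rk 5, SNF 1^5
Ȟ^0: (8−6)−0=2 ⇒ Z^2
Ȟ^1: (18−11)−6=1 ⇒ Z
Ȟ^2: (16−5)−11=0 ⇒ 0

Ȟ^0(U;F) ≅ Z^2; Ȟ^1(U;F) ≅ Z; Ȟ^2(U;F) ≅ 0


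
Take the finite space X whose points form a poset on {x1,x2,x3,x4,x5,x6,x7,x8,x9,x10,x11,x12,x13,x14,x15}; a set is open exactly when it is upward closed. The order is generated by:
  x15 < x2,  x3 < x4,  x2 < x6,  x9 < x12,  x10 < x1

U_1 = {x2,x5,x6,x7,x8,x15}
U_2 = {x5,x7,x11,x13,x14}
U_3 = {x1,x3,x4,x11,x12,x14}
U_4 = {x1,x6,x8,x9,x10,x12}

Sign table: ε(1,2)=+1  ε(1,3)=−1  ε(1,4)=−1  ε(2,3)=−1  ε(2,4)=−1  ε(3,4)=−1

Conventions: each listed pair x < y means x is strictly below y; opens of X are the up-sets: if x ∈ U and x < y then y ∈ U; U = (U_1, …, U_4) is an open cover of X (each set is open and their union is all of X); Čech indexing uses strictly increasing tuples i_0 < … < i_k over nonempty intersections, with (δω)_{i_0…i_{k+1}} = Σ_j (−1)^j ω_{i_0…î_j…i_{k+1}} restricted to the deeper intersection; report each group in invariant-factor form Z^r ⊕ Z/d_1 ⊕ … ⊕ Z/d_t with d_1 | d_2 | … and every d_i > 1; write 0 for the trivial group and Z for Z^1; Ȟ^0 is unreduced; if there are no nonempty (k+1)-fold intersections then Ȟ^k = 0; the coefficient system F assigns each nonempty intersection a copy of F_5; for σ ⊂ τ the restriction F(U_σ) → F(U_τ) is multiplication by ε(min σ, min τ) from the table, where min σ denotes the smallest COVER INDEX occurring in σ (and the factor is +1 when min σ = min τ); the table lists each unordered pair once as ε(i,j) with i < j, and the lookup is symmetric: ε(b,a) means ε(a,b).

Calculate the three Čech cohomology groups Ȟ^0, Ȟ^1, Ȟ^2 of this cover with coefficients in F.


nerve simplices:
  U12={x5,x7} U14={x6,x8} U23={x11,x14} U34={x1,x12}
C dims 4,4; δ0: rk_F5 4
degree 0: 4−4−0 = 0 → Ȟ^0 ≅ 0
degree 1: 4−0−4 = 0 → Ȟ^1 ≅ 0
degree 2: 0−0−0 = 0 → Ȟ^2 ≅ 0

Ȟ^0 ≅ 0, Ȟ^1 ≅ 0 and Ȟ^2 ≅ 0


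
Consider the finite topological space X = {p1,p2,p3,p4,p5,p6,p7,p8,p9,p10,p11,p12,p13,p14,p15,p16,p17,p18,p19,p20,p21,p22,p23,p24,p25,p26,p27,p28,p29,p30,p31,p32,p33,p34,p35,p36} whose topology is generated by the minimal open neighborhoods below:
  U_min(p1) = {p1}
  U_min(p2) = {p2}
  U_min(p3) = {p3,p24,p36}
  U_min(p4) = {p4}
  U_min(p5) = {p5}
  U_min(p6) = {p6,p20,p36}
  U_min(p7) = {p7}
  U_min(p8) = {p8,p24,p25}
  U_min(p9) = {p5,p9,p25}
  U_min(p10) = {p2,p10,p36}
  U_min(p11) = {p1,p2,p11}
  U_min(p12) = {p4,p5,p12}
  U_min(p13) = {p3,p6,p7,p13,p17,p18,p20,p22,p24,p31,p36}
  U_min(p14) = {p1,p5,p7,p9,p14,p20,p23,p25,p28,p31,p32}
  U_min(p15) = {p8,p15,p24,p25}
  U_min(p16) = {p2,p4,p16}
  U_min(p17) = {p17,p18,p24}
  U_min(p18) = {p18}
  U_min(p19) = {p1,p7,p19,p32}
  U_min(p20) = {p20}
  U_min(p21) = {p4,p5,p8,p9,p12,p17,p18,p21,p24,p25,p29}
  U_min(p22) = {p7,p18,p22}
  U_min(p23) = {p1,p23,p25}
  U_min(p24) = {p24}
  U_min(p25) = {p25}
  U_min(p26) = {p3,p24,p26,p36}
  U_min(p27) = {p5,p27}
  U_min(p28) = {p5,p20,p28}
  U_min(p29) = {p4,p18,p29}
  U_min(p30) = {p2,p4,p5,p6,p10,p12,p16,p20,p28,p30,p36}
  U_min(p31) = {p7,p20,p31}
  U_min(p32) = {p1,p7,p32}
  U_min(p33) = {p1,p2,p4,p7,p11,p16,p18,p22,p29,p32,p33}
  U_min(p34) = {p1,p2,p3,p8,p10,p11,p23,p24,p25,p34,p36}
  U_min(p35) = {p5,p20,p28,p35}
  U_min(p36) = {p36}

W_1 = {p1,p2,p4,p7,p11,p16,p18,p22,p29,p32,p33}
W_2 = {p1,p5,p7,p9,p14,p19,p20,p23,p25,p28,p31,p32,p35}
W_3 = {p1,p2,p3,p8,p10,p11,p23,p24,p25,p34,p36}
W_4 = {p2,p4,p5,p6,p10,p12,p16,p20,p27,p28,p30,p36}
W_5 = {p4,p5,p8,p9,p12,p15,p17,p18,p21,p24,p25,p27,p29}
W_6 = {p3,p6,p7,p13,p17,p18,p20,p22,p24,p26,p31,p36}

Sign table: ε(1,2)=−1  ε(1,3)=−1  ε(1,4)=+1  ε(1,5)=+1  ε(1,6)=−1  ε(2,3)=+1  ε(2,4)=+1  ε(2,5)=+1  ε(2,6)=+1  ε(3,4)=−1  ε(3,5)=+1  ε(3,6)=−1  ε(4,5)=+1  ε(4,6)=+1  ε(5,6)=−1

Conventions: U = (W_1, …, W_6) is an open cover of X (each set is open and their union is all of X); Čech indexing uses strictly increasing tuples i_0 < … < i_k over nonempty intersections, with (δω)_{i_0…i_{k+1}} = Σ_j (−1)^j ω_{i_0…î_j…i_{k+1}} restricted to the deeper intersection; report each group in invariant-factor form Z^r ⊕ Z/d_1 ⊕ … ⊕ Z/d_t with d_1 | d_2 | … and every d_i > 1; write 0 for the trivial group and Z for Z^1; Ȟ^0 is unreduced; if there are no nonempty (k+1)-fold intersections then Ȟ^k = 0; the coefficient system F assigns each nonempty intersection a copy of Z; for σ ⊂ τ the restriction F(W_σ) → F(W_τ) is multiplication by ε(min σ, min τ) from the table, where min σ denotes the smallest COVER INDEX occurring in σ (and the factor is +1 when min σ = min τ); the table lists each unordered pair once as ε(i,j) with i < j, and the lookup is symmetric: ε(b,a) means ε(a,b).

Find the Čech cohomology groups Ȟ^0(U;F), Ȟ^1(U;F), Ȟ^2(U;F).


Ȟ^0(U;F) ≅ 0; Ȟ^1(U;F) ≅ Z/2; Ȟ^2(U;F) ≅ Z

intersection data:
  W12={p1,p7,p32} W13={p1,p2,p11} W14={p2,p4,p16} W15={p4,p18,p29} W16={p7,p18,p22} W23={p1,p23,p25} W24={p5,p20,p28} W25={p5,p9,p25} W26={p7,p20,p31} W34={p2,p10,p36} W35={p8,p24,p25} W36={p3,p24,p36} W45={p4,p5,p12,p27} W46={p6,p20,p36} W56={p17,p18,p24}
  W123={p1} W126={p7} W134={p2} W145={p4} W156={p18} W235={p25} W245={p5} W246={p20} W346={p36} W356={p24}
C dims 6,15,10; δ0: rk 6, SNF 1^5·2; δ1: rk 9, SNF 1^9
Ȟ^0 = (6 − 6) − 0 = 0, so Ȟ^0 ≅ 0
Ȟ^1 = (15 − 9) − 6 = 0 plus torsion [2], so Ȟ^1 ≅ Z/2
Ȟ^2 = (10 − 0) − 9 = 1, so Ȟ^2 ≅ Z


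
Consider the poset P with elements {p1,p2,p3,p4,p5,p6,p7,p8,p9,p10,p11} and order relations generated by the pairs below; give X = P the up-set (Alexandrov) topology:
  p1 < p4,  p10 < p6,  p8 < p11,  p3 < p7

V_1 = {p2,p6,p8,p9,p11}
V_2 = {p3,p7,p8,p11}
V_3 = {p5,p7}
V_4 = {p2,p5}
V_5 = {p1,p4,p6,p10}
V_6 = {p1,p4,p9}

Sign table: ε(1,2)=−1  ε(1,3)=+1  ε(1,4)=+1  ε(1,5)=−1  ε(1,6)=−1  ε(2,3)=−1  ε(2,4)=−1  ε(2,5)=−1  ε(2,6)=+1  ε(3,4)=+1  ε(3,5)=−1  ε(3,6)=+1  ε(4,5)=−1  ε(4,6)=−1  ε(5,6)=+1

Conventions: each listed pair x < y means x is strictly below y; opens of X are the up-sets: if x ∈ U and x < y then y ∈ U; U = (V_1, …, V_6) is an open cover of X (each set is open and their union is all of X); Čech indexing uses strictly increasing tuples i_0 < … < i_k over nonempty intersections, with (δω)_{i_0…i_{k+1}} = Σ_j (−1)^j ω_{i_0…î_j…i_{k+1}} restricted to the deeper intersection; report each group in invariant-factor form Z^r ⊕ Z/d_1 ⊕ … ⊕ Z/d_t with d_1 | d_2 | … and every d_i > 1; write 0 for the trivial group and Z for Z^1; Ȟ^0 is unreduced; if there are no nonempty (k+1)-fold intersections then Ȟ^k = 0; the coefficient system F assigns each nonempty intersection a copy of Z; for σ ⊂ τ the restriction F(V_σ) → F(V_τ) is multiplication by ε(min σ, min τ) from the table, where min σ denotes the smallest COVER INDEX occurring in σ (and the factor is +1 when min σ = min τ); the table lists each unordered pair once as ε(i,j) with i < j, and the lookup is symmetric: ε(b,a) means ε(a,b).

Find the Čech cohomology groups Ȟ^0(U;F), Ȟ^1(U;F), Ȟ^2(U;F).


Ȟ^0(U;F) ≅ Z, Ȟ^1(U;F) ≅ Z^2 and Ȟ^2(U;F) ≅ 0

intersection data:
  V12={p8,p11} V14={p2} V15={p6} V16={p9} V23={p7} V34={p5} V56={p1,p4}
C dims 6,7; δ0: rk 5, SNF 1^5
Ȟ^0 = (6 − 5) − 0 = 1, so Ȟ^0 ≅ Z
Ȟ^1 = (7 − 0) − 5 = 2, so Ȟ^1 ≅ Z^2
Ȟ^2 = (0 − 0) − 0 = 0, so Ȟ^2 ≅ 0


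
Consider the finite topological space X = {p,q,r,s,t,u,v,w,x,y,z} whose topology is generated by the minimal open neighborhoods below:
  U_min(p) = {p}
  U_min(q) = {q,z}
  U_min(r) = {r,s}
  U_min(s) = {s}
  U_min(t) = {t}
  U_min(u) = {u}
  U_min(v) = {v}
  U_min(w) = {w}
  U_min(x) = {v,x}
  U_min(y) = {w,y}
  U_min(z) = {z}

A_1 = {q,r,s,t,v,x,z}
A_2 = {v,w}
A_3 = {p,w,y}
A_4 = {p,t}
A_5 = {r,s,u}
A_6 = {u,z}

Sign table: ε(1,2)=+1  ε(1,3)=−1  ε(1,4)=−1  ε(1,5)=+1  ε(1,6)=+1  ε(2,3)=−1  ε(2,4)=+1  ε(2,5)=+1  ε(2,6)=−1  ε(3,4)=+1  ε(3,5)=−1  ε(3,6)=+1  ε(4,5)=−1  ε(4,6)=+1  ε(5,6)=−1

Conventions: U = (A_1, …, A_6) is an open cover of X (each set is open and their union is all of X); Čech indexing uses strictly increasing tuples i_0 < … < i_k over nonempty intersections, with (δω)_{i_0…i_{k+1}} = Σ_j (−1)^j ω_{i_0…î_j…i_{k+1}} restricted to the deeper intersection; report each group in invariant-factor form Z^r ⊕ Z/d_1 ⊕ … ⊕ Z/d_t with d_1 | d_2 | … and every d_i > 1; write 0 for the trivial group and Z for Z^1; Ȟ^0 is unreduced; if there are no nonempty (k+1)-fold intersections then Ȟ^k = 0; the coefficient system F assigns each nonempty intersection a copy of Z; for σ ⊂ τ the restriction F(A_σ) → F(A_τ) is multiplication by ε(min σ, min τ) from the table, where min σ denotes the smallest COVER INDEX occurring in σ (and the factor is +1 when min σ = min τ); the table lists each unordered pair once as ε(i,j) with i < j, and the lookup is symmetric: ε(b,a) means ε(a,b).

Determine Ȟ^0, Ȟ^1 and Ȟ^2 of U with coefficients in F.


nonempty intersections:
  A12={v} A14={t} A15={r,s} A16={z} A23={w} A34={p} A56={u}
C dims 6,7; δ0: rk 6, SNF 1^5·2
Ȟ^0: (6−6)−0=0 ⇒ 0
Ȟ^1: (7−0)−6=1 plus torsion [2] ⇒ Z ⊕ Z/2
Ȟ^2: (0−0)−0=0 ⇒ 0

Ȟ^0(U;F) ≅ 0, Ȟ^1(U;F) ≅ Z ⊕ Z/2, Ȟ^2(U;F) ≅ 0


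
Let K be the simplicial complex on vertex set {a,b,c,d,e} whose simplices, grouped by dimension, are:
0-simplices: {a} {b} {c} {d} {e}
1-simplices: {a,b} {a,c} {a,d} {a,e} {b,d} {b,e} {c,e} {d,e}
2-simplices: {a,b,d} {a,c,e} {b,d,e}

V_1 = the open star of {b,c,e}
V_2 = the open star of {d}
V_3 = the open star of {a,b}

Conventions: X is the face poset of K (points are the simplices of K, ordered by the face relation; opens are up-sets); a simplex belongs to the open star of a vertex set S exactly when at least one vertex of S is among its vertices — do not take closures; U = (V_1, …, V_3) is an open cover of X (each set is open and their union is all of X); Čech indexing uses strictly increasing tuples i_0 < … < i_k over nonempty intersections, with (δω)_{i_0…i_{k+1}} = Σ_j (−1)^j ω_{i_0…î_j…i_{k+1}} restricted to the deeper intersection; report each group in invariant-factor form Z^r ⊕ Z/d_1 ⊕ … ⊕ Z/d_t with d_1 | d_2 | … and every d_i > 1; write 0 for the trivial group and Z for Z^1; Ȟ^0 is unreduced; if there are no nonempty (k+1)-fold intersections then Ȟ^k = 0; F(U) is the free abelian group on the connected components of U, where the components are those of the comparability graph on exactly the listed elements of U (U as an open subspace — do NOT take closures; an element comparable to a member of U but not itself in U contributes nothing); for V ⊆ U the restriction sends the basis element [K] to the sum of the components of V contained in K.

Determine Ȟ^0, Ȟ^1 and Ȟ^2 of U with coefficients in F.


Ȟ^0 = Z, Ȟ^1 = Z and Ȟ^2 = 0

nonempty intersections:
  V1={{b},{c},{e},{a,b},{a,c},{a,e},{b,d},{b,e},{c,e},{d,e},{a,b,d},{a,c,e},{b,d,e}} V2={{d},{a,d},{b,d},{d,e},{a,b,d},{b,d,e}} V3={{a},{b},{a,b},{a,c},{a,d},{a,e},{b,d},{b,e},{a,b,d},{a,c,e},{b,d,e}}
  V12={{b,d},{d,e},{a,b,d},{b,d,e}} V13={{b},{a,b},{a,c},{a,e},{b,d},{b,e},{a,b,d},{a,c,e},{b,d,e}} V23={{a,d},{b,d},{a,b,d},{b,d,e}}
  V123={{b,d},{a,b,d},{b,d,e}}
components per intersection:
  V1: {{b},{c},{e},{a,b},{a,c},{a,e},{b,d},{b,e},{c,e},{d,e},{a,b,d},{a,c,e},{b,d,e}}
  V2: {{d},{a,d},{b,d},{d,e},{a,b,d},{b,d,e}}
  V3: {{a},{b},{a,b},{a,c},{a,d},{a,e},{b,d},{b,e},{a,b,d},{a,c,e},{b,d,e}}
  V12: {{b,d},{d,e},{a,b,d},{b,d,e}}
  V13: {{b},{a,b},{b,d},{b,e},{a,b,d},{b,d,e}} {{a,c},{a,e},{a,c,e}}
  V23: {{a,d},{b,d},{a,b,d},{b,d,e}}
  V123: {{b,d},{a,b,d},{b,d,e}}
C dims 3,4,1; δ0: rk 2, SNF 1^2; δ1: rk 1, SNF 1^1
Ȟ^0: (3−2)−0=1 ⇒ Z
Ȟ^1: (4−1)−2=1 ⇒ Z
Ȟ^2: (1−0)−1=0 ⇒ 0


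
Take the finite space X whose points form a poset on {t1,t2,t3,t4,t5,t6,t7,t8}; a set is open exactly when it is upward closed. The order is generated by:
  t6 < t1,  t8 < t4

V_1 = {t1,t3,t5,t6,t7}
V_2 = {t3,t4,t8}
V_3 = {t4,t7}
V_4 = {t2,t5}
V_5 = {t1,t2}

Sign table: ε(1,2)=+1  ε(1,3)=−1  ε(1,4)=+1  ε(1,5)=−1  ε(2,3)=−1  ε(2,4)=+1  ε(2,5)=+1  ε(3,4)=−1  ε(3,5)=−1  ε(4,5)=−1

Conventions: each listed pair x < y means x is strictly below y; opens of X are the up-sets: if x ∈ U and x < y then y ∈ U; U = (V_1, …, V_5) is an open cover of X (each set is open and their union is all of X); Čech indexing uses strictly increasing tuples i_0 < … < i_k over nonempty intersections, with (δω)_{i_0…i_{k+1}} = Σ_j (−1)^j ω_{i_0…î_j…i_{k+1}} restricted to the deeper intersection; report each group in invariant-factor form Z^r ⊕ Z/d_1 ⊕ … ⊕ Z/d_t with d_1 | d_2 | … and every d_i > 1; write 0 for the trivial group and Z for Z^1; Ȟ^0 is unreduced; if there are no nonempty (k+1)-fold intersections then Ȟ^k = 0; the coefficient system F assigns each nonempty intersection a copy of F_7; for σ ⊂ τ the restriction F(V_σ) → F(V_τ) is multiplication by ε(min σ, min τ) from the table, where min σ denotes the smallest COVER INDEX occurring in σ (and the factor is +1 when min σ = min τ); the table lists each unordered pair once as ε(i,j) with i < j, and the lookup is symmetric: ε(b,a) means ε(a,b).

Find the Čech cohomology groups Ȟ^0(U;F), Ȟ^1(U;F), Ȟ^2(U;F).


Ȟ^0 ≅ Z/7, Ȟ^1 ≅ Z/7 ⊕ Z/7 and Ȟ^2 ≅ 0

cover nerve:
  V12={t3} V13={t7} V14={t5} V15={t1} V23={t4} V45={t2}
C dims 5,6; δ0: rk_F7 4
Ȟ^0: (5−4)−0=1 ⇒ Z/7
Ȟ^1: (6−0)−4=2 ⇒ Z/7 ⊕ Z/7
Ȟ^2: (0−0)−0=0 ⇒ 0


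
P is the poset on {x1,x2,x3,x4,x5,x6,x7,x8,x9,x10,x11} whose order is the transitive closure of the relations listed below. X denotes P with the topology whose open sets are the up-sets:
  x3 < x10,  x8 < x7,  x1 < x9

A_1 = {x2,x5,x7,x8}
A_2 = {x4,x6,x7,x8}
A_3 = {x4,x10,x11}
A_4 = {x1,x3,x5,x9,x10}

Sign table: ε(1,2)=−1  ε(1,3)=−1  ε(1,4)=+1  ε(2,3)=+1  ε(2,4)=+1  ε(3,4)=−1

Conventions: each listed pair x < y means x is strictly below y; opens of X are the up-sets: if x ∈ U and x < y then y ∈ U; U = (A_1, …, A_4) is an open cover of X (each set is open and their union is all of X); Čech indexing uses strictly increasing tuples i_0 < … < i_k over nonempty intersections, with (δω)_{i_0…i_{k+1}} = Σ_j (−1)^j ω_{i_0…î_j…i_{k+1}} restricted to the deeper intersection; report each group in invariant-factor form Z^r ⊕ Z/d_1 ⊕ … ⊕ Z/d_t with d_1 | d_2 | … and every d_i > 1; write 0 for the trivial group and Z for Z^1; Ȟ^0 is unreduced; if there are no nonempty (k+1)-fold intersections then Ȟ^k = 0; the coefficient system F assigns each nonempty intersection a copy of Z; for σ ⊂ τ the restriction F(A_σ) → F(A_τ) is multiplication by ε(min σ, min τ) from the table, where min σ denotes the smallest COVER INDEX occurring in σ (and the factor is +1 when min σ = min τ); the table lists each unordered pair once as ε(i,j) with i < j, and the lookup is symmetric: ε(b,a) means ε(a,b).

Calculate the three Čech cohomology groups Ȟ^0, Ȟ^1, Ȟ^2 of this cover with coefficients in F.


nonempty intersections:
  A12={x7,x8} A14={x5} A23={x4} A34={x10}
C dims 4,4; δ0: rk 3, SNF 1^3
Ȟ^0: (4−3)−0=1 ⇒ Z
Ȟ^1: (4−0)−3=1 ⇒ Z
Ȟ^2: (0−0)−0=0 ⇒ 0

Ȟ^0(U;F) ≅ Z, Ȟ^1(U;F) ≅ Z and Ȟ^2(U;F) ≅ 0


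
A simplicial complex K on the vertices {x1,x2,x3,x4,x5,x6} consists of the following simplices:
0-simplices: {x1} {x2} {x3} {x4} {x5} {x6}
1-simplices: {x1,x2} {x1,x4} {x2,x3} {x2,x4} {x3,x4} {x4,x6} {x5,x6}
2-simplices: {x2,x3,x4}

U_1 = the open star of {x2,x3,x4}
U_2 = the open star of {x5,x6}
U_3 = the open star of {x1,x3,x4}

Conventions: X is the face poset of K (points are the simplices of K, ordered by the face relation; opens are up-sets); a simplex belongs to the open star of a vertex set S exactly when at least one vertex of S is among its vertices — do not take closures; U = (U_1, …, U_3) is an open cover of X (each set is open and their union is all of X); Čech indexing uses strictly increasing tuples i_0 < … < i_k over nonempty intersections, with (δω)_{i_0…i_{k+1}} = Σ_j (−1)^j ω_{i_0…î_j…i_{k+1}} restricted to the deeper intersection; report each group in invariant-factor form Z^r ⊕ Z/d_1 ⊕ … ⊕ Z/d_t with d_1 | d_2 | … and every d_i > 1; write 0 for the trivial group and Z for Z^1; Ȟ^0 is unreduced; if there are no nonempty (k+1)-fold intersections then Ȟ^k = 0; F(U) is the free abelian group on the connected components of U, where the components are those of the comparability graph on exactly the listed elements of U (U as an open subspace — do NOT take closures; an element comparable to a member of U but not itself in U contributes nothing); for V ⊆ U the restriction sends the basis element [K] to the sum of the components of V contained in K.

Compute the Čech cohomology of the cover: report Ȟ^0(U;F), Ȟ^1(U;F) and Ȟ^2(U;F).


Ȟ^0 ≅ Z,  Ȟ^1 ≅ Z,  Ȟ^2 ≅ 0

nonempty overlaps:
  U1={{x2},{x3},{x4},{x1,x2},{x1,x4},{x2,x3},{x2,x4},{x3,x4},{x4,x6},{x2,x3,x4}} U2={{x5},{x6},{x4,x6},{x5,x6}} U3={{x1},{x3},{x4},{x1,x2},{x1,x4},{x2,x3},{x2,x4},{x3,x4},{x4,x6},{x2,x3,x4}}
  U12={{x4,x6}} U13={{x3},{x4},{x1,x2},{x1,x4},{x2,x3},{x2,x4},{x3,x4},{x4,x6},{x2,x3,x4}} U23={{x4,x6}}
  U123={{x4,x6}}
components per intersection:
  U1: {{x2},{x3},{x4},{x1,x2},{x1,x4},{x2,x3},{x2,x4},{x3,x4},{x4,x6},{x2,x3,x4}}
  U2: {{x5},{x6},{x4,x6},{x5,x6}}
  U3: {{x1},{x3},{x4},{x1,x2},{x1,x4},{x2,x3},{x2,x4},{x3,x4},{x4,x6},{x2,x3,x4}}
  U12: {{x4,x6}}
  U13: {{x3},{x4},{x1,x4},{x2,x3},{x2,x4},{x3,x4},{x4,x6},{x2,x3,x4}} {{x1,x2}}
  U23: {{x4,x6}}
  U123: {{x4,x6}}
C dims 3,4,1; δ0: rk 2, SNF 1^2; δ1: rk 1, SNF 1^1
degree 0: 3−2−0 = 1 → Ȟ^0 ≅ Z
degree 1: 4−1−2 = 1 → Ȟ^1 ≅ Z
degree 2: 1−0−1 = 0 → Ȟ^2 ≅ 0


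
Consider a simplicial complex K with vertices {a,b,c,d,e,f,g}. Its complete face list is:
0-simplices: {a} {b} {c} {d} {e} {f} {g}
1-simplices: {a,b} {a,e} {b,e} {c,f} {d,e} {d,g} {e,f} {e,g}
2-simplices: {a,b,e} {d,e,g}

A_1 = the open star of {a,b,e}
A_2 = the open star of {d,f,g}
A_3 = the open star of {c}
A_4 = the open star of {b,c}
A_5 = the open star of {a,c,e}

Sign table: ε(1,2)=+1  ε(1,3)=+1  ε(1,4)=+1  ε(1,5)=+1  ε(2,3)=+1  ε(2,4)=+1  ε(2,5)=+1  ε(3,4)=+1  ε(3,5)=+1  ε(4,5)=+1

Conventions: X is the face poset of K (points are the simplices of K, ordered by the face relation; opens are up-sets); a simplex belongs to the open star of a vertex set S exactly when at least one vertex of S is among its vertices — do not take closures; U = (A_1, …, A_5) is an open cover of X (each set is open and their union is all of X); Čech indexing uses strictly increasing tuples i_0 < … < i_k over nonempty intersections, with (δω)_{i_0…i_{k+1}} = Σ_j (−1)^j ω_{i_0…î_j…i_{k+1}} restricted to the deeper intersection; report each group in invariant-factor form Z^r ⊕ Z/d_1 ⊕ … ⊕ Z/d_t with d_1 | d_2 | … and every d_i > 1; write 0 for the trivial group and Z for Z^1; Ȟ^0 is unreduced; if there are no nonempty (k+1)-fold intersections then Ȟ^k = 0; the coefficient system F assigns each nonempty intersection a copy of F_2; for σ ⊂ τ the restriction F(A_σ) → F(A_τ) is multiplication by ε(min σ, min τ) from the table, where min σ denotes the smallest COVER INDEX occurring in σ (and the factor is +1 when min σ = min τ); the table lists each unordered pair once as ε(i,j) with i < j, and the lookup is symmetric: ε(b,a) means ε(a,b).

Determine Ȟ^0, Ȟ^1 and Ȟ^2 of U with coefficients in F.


intersection data:
  A1={{a},{b},{e},{a,b},{a,e},{b,e},{d,e},{e,f},{e,g},{a,b,e},{d,e,g}} A2={{d},{f},{g},{c,f},{d,e},{d,g},{e,f},{e,g},{d,e,g}} A3={{c},{c,f}} A4={{b},{c},{a,b},{b,e},{c,f},{a,b,e}} A5={{a},{c},{e},{a,b},{a,e},{b,e},{c,f},{d,e},{e,f},{e,g},{a,b,e},{d,e,g}}
  A12={{d,e},{e,f},{e,g},{d,e,g}} A14={{b},{a,b},{b,e},{a,b,e}} A15={{a},{e},{a,b},{a,e},{b,e},{d,e},{e,f},{e,g},{a,b,e},{d,e,g}} A23={{c,f}} A24={{c,f}} A25={{c,f},{d,e},{e,f},{e,g},{d,e,g}} A34={{c},{c,f}} A35={{c},{c,f}} A45={{c},{a,b},{b,e},{c,f},{a,b,e}}
  A125={{d,e},{e,f},{e,g},{d,e,g}} A145={{a,b},{b,e},{a,b,e}} A234={{c,f}} A235={{c,f}} A245={{c,f}} A345={{c},{c,f}}
  A2345={{c,f}}
C dims 5,9,6,1; δ0: rk_F2 4; δ1: rk_F2 5; δ2: rk_F2 1
Ȟ^0 = (5 − 4) − 0 = 1, so Ȟ^0 ≅ Z/2
Ȟ^1 = (9 − 5) − 4 = 0, so Ȟ^1 ≅ 0
Ȟ^2 = (6 − 1) − 5 = 0, so Ȟ^2 ≅ 0

Ȟ^0 = Z/2; Ȟ^1 = 0; Ȟ^2 = 0


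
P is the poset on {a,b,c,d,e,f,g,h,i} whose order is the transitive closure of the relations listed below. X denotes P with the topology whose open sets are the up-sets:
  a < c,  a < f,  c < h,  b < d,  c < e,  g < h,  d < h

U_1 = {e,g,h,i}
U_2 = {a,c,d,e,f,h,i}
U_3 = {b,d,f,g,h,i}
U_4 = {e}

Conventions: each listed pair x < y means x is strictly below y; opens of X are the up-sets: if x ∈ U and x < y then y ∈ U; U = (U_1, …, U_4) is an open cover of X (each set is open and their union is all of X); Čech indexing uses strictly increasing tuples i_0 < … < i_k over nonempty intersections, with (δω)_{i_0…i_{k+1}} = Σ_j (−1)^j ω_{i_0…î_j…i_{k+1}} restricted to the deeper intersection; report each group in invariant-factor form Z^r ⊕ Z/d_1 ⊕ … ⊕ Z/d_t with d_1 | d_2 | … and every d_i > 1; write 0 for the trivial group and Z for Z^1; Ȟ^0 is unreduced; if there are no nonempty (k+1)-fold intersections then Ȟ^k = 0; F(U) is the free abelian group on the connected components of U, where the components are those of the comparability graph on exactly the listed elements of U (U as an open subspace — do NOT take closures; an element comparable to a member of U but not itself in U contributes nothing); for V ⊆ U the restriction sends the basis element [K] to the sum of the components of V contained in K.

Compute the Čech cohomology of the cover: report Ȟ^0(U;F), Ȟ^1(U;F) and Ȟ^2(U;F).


intersection data:
  U12={e,h,i} U13={g,h,i} U14={e} U23={d,f,h,i} U24={e}
  U123={h,i} U124={e}
components per intersection:
  U1: {e} {g,h} {i}
  U2: {a,c,d,e,f,h} {i}
  U3: {b,d,g,h} {f} {i}
  U4: {e}
  U12: {e} {h} {i}
  U13: {g,h} {i}
  U14: {e}
  U23: {d,h} {f} {i}
  U24: {e}
  U123: {h} {i}
  U124: {e}
C dims 9,10,3; δ0: rk 7, SNF 1^7; δ1: rk 3, SNF 1^3
Ȟ^0 = (9 − 7) − 0 = 2, so Ȟ^0 ≅ Z^2
Ȟ^1 = (10 − 3) − 7 = 0, so Ȟ^1 ≅ 0
Ȟ^2 = (3 − 0) − 3 = 0, so Ȟ^2 ≅ 0

Ȟ^0(U;F) ≅ Z^2; Ȟ^1(U;F) ≅ 0; Ȟ^2(U;F) ≅ 0


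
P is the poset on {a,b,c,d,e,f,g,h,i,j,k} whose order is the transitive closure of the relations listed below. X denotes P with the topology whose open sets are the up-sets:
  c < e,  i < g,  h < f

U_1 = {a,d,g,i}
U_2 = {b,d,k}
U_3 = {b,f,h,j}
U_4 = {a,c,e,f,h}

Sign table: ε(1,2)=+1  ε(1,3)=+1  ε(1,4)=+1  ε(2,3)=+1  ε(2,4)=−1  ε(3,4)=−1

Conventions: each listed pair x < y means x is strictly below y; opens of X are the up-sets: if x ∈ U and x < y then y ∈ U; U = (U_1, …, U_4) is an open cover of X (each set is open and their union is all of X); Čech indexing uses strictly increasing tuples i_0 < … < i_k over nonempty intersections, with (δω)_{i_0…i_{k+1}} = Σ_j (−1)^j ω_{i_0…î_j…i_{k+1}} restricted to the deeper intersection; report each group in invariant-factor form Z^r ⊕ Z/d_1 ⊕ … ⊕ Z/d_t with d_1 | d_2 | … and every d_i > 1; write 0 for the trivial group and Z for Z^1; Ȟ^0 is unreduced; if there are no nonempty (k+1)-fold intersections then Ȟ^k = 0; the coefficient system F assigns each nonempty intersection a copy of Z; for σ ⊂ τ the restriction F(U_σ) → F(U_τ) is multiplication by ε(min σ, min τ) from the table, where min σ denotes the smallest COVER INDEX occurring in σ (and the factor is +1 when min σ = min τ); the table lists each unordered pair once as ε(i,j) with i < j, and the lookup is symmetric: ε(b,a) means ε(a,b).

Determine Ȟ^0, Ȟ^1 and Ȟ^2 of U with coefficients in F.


intersection data:
  U12={d} U14={a} U23={b} U34={f,h}
C dims 4,4; δ0: rk 4, SNF 1^3·2
Ȟ^0 = (4 − 4) − 0 = 0, so Ȟ^0 ≅ 0
Ȟ^1 = (4 − 0) − 4 = 0 plus torsion [2], so Ȟ^1 ≅ Z/2
Ȟ^2 = (0 − 0) − 0 = 0, so Ȟ^2 ≅ 0

Ȟ^0 ≅ 0; Ȟ^1 ≅ Z/2; Ȟ^2 ≅ 0


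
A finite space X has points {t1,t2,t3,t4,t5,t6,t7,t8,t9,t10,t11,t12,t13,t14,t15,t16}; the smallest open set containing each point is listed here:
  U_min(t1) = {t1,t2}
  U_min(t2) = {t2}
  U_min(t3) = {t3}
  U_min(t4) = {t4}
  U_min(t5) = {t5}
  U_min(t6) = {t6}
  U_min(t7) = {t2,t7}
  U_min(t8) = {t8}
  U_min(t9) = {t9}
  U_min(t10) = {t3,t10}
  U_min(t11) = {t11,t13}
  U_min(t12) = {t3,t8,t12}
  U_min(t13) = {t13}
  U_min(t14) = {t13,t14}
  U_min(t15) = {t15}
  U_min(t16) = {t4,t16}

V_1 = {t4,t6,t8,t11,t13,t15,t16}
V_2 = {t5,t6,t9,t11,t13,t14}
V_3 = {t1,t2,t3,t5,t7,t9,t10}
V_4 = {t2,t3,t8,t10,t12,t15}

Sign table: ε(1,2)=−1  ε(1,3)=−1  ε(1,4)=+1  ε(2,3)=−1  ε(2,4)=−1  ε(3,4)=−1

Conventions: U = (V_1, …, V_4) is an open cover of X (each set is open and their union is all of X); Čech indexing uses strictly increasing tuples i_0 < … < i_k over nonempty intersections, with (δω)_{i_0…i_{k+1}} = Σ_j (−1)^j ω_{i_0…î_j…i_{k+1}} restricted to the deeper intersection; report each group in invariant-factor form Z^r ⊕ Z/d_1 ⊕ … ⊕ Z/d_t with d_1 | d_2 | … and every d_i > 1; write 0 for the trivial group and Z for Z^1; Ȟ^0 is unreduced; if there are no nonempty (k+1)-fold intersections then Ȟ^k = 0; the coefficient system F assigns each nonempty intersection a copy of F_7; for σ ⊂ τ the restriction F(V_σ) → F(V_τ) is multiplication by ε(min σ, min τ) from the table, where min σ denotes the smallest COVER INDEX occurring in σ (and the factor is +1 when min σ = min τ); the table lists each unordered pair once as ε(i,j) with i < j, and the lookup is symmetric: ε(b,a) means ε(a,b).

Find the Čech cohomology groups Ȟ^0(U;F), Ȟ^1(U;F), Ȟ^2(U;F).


Ȟ^0 = 0,  Ȟ^1 = 0,  Ȟ^2 = 0

intersection data:
  V12={t6,t11,t13} V14={t8,t15} V23={t5,t9} V34={t2,t3,t10}
C dims 4,4; δ0: rk_F7 4
Ȟ^0 = (4 − 4) − 0 = 0, so Ȟ^0 ≅ 0
Ȟ^1 = (4 − 0) − 4 = 0, so Ȟ^1 ≅ 0
Ȟ^2 = (0 − 0) − 0 = 0, so Ȟ^2 ≅ 0


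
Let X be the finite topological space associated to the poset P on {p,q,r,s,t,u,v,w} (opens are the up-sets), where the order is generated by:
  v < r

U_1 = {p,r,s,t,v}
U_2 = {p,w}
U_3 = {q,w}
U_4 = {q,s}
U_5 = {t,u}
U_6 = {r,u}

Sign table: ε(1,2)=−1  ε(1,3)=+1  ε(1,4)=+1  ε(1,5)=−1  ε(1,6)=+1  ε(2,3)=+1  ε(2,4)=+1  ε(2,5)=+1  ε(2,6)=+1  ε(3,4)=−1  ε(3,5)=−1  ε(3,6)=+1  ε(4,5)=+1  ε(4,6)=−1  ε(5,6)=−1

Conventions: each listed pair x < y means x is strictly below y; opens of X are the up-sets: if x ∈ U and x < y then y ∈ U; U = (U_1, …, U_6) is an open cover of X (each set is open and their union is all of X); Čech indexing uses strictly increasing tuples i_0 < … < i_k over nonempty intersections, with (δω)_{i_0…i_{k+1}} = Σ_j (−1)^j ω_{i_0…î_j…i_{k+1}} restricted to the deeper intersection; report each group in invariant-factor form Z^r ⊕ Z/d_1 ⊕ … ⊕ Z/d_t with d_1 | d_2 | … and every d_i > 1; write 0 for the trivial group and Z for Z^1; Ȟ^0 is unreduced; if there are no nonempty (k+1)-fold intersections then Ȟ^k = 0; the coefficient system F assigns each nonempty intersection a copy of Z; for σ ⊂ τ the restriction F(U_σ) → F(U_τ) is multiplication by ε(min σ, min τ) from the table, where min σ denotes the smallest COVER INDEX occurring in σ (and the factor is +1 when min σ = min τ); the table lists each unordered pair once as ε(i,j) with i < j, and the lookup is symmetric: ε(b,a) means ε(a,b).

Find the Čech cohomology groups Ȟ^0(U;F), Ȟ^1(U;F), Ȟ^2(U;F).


Ȟ^0 ≅ Z,  Ȟ^1 ≅ Z^2,  Ȟ^2 ≅ 0

cover nerve:
  U12={p} U14={s} U15={t} U16={r} U23={w} U34={q} U56={u}
C dims 6,7; δ0: rk 5, SNF 1^5
Ȟ^0: (6−5)−0=1 ⇒ Z
Ȟ^1: (7−0)−5=2 ⇒ Z^2
Ȟ^2: (0−0)−0=0 ⇒ 0


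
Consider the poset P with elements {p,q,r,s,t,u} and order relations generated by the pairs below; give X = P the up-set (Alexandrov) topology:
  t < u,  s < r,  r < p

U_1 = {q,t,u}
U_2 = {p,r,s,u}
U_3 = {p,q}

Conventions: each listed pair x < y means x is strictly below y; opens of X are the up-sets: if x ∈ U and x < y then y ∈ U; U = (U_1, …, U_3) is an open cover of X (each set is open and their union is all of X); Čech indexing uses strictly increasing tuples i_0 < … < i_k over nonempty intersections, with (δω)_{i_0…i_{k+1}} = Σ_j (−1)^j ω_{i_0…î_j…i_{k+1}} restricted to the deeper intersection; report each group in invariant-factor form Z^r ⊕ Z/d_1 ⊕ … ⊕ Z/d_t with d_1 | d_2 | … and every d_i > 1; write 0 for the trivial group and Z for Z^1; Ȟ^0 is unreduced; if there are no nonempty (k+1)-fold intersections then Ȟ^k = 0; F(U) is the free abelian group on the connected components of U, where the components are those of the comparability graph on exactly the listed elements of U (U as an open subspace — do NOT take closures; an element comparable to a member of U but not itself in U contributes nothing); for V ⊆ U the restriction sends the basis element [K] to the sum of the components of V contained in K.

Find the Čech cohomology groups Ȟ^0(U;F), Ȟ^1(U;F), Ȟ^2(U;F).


cover nerve:
  U12={u} U13={q} U23={p}
components per intersection:
  U1: {q} {t,u}
  U2: {p,r,s} {u}
  U3: {p} {q}
  U12: {u}
  U13: {q}
  U23: {p}
C dims 6,3; δ0: rk 3, SNF 1^3
Ȟ^0: (6−3)−0=3 ⇒ Z^3
Ȟ^1: (3−0)−3=0 ⇒ 0
Ȟ^2: (0−0)−0=0 ⇒ 0

Ȟ^0 = Z^3, Ȟ^1 = 0, Ȟ^2 = 0


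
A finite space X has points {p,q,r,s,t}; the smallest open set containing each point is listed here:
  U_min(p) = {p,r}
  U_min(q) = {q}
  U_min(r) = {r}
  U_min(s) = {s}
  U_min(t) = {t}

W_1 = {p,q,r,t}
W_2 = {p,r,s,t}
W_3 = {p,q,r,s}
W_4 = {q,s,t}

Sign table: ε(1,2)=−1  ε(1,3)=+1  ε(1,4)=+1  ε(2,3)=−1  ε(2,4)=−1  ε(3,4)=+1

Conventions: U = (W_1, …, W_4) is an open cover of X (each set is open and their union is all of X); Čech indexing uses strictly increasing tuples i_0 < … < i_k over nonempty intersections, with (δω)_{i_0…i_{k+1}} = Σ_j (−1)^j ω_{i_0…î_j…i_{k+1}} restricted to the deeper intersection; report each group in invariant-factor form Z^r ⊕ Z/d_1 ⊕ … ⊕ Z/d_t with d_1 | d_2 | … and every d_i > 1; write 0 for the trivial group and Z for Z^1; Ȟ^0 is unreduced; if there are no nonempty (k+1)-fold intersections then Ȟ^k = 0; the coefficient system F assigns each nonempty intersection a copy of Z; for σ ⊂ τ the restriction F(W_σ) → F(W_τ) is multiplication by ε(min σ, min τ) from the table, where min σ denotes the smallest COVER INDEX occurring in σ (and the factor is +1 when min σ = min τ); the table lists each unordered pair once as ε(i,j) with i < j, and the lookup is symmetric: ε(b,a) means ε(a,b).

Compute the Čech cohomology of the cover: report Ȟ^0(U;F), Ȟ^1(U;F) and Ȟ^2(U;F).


nonempty intersections:
  W12={p,r,t} W13={p,q,r} W14={q,t} W23={p,r,s} W24={s,t} W34={q,s}
  W123={p,r} W124={t} W134={q} W234={s}
C dims 4,6,4; δ0: rk 3, SNF 1^3; δ1: rk 3, SNF 1^3
Ȟ^0: (4−3)−0=1 ⇒ Z
Ȟ^1: (6−3)−3=0 ⇒ 0
Ȟ^2: (4−0)−3=1 ⇒ Z

Ȟ^0 ≅ Z, Ȟ^1 ≅ 0, Ȟ^2 ≅ Z


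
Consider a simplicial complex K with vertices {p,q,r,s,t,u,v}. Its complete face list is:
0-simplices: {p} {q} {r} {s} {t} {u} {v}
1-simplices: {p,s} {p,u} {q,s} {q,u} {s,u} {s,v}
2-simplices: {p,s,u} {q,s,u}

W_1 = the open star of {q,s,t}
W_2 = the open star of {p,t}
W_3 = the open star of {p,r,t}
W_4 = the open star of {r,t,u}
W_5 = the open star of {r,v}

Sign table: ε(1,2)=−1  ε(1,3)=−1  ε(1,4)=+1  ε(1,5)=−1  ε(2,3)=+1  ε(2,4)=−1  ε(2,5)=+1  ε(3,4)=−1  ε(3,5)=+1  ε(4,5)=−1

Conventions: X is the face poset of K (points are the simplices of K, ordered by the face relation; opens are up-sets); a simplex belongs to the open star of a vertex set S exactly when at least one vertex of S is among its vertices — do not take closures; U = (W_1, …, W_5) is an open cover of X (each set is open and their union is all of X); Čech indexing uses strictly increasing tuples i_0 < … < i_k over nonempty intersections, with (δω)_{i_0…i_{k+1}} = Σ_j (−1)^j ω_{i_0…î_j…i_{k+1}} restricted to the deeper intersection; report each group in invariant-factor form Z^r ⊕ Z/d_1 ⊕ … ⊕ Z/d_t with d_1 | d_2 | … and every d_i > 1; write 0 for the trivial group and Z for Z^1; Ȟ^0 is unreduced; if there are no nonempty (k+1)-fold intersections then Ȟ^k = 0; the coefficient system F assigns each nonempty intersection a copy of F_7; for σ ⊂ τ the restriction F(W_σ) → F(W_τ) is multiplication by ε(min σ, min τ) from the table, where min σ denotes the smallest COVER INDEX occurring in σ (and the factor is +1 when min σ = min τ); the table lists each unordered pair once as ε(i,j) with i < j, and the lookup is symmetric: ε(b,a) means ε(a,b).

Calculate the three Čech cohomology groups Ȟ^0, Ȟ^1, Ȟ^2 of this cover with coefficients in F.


Ȟ^0 = Z/7, Ȟ^1 = Z/7 and Ȟ^2 = 0

cover nerve:
  W1={{q},{s},{t},{p,s},{q,s},{q,u},{s,u},{s,v},{p,s,u},{q,s,u}} W2={{p},{t},{p,s},{p,u},{p,s,u}} W3={{p},{r},{t},{p,s},{p,u},{p,s,u}} W4={{r},{t},{u},{p,u},{q,u},{s,u},{p,s,u},{q,s,u}} W5={{r},{v},{s,v}}
  W12={{t},{p,s},{p,s,u}} W13={{t},{p,s},{p,s,u}} W14={{t},{q,u},{s,u},{p,s,u},{q,s,u}} W15={{s,v}} W23={{p},{t},{p,s},{p,u},{p,s,u}} W24={{t},{p,u},{p,s,u}} W34={{r},{t},{p,u},{p,s,u}} W35={{r}} W45={{r}}
  W123={{t},{p,s},{p,s,u}} W124={{t},{p,s,u}} W134={{t},{p,s,u}} W234={{t},{p,u},{p,s,u}} W345={{r}}
  W1234={{t},{p,s,u}}
C dims 5,9,5,1; δ0: rk_F7 4; δ1: rk_F7 4; δ2: rk_F7 1
Ȟ^0: (5−4)−0=1 ⇒ Z/7
Ȟ^1: (9−4)−4=1 ⇒ Z/7
Ȟ^2: (5−1)−4=0 ⇒ 0
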